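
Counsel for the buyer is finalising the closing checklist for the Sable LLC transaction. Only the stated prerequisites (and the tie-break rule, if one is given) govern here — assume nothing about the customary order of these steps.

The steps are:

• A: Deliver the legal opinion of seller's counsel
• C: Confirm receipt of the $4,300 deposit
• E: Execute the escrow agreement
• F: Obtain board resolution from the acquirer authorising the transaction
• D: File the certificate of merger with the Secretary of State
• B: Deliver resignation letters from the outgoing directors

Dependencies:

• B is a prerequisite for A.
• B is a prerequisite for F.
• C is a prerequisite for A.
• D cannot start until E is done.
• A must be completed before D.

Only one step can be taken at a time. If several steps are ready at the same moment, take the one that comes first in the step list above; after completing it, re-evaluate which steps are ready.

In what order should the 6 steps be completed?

Nothing is required for C, E and B. C is listed earlier → C first.
E and B are both available; E is listed earlier → E.
Next only B has its prerequisites met → B.
Ready: A and F. A is listed earlier → A.
Now F and D have their prerequisites met. F is listed earlier, so F next.
D is the only step now ready → D.

C → E → B → A → F → D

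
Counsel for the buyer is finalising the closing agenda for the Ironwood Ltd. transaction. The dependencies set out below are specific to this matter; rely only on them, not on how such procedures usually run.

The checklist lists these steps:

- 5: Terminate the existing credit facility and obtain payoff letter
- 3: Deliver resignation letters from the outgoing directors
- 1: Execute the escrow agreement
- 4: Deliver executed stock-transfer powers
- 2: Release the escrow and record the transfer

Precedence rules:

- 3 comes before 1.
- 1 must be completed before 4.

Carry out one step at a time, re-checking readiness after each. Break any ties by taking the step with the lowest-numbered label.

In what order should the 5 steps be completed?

2, 3 and 5 have no prerequisites; 2 has the earlier label, so 2 is first.
3 and 5 are both available; 3 has the earlier label → 3.
Ready: 1 and 5. 1 has the earlier label → 1.
4 now also ready, so the ready set is {4, 5}; 4 has the earlier label → 4.
Next only 5 has its prerequisites met → 5.

2 3 1 4 5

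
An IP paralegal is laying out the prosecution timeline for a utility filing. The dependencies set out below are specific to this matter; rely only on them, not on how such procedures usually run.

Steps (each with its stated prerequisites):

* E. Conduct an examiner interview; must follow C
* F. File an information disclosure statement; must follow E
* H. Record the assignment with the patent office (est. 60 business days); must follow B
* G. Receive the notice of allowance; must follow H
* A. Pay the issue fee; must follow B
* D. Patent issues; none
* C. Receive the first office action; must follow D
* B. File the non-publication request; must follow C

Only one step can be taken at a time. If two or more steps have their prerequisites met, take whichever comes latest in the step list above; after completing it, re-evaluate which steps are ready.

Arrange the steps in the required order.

D C B A H G E F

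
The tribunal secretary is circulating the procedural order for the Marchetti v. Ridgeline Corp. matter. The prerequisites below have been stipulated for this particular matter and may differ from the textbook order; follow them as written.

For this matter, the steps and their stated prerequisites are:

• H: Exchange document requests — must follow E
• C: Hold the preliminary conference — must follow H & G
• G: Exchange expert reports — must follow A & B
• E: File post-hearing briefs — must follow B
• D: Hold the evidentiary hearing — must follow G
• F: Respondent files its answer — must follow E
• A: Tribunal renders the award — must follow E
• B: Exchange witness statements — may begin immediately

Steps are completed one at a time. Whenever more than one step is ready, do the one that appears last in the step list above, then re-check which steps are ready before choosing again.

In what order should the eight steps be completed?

B has no prerequisites → B first.
E needed B, now all done → E.
Now A, F and H have their prerequisites met. A is listed later, so A next.
G now also ready, so the ready set is {F, G, H}; F is listed later → F.
Now G and H have their prerequisites met. G is listed later, so G next.
D now also ready, so the ready set is {D, H}; D is listed later → D.
H needed E, now all done → H.
C needed G and H, now all done → C.

B E A F G D H C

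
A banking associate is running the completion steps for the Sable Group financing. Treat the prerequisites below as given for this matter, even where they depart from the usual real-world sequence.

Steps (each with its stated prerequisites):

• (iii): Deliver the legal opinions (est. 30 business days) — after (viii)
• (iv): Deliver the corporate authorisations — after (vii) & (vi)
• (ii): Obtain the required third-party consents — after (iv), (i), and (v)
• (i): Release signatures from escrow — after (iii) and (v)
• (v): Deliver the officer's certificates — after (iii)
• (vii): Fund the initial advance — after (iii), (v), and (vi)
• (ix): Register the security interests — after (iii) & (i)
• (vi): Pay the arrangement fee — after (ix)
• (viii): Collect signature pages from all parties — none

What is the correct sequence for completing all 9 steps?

(viii) → (iii) → (v) → (i) → (ix) → (vi) → (vii) → (iv) → (ii)

(viii) is the only step with nothing outstanding, so it goes first.
Next only (iii) has its prerequisites met → (iii).
(v) needed (iii), now all done → (v).
Next only (i) has its prerequisites met → (i).
(ix) is the only step now ready → (ix).
That leaves (vi) as the only ready step → (vi).
That leaves (vii) as the only ready step → (vii).
That leaves (iv) as the only ready step → (iv).
Next only (ii) has its prerequisites met → (ii).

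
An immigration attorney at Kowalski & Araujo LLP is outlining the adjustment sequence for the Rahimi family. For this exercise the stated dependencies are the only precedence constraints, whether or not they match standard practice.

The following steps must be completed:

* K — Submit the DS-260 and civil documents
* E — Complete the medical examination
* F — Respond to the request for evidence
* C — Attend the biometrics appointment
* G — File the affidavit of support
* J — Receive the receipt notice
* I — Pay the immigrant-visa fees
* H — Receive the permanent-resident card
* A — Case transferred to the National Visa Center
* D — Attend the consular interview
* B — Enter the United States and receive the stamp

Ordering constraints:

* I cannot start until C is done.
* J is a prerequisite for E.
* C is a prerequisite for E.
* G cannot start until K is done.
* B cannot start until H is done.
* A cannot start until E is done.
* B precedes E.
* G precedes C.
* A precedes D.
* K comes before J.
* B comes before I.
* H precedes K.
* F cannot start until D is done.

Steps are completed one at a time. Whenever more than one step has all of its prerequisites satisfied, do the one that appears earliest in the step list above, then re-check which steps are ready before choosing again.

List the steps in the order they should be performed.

H → K → G → C → J → B → E → I → A → D → F

H has no prerequisites → H first.
K and B are both available; K is listed earlier → K.
G and J now also ready, so the ready set is {G, J, B}; G is listed earlier → G.
C now also ready, so the ready set is {C, J, B}; C is listed earlier → C.
J and B are both available; J is listed earlier → J.
That leaves B as the only ready step → B.
Now E and I have their prerequisites met. E is listed earlier, so E next.
Ready: I and A. I is listed earlier → I.
That leaves A as the only ready step → A.
That leaves D as the only ready step → D.
F is the only step now ready → F.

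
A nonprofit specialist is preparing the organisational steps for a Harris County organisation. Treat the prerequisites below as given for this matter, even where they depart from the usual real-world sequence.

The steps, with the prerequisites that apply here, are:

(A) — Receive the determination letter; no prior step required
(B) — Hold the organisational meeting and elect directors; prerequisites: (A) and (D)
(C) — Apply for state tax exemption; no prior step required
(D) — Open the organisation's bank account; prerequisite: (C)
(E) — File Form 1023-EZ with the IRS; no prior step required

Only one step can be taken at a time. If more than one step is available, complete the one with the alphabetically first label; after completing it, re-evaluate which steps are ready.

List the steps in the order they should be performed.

Nothing is required for (A), (C) and (E). (A) has the earlier label → (A) first.
Ready: (C) and (E). (C) has the earlier label → (C).
(D) now also ready, so the ready set is {(D), (E)}; (D) has the earlier label → (D).
(B) now also ready, so the ready set is {(B), (E)}; (B) has the earlier label → (B).
Next only (E) has its prerequisites met → (E).

(A) (C) (D) (B) (E)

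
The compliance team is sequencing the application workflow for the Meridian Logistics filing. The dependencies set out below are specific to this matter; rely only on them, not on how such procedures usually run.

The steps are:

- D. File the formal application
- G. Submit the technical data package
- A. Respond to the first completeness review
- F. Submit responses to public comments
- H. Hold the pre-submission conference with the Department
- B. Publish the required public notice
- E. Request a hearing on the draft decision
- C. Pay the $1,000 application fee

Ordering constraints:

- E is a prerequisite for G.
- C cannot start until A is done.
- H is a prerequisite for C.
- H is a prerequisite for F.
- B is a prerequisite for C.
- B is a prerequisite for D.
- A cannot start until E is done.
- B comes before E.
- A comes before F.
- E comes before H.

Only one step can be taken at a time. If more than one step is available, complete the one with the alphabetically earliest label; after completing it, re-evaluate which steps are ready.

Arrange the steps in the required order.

B has no prerequisites → B first.
Ready: D and E. D has the earlier label → D.
E needed B, now all done → E.
Now A, G and H have their prerequisites met. A has the earlier label, so A next.
G and H are both available; G has the earlier label → G.
H is the only step now ready → H.
Ready: C and F. C has the earlier label → C.
F needed A and H, now all done → F.

B, D, E, A, G, H, C, F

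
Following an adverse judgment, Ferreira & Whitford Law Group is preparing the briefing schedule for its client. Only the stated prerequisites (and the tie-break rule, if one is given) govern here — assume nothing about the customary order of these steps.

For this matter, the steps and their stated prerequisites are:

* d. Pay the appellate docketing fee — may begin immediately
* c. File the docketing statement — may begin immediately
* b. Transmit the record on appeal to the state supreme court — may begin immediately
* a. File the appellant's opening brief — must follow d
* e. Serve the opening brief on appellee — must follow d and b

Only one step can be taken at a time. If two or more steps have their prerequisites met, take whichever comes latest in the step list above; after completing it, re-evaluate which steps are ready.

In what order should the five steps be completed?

b, c, d, e, a

b, c and d have no prerequisites; b is listed later, so b is first.
Ready: c and d. c is listed later → c.
d is the only step now ready → d.
e and a are both available; e is listed later → e.
a is the only step now ready → a.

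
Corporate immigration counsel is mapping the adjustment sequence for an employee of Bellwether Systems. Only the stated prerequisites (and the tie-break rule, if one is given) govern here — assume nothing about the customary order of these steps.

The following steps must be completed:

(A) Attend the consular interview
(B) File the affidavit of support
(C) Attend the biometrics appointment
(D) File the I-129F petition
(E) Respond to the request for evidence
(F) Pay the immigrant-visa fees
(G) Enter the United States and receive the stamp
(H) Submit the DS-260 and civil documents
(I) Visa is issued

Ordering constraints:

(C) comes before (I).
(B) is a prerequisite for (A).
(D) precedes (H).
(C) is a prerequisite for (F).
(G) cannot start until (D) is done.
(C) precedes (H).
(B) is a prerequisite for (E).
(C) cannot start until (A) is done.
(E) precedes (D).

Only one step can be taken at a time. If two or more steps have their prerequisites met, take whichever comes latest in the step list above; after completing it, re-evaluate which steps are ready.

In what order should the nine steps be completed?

(B) → (E) → (D) → (G) → (A) → (C) → (I) → (H) → (F)

(B) is the only step with nothing outstanding, so it goes first.
Ready: (E) and (A). (E) is listed later → (E).
(D) and (A) are both available; (D) is listed later → (D).
Ready: (G) and (A). (G) is listed later → (G).
Next only (A) has its prerequisites met → (A).
(C) needed (A), now all done → (C).
Now (I), (H) and (F) have their prerequisites met. (I) is listed later, so (I) next.
Ready: (H) and (F). (H) is listed later → (H).
(F) needed (C), now all done → (F).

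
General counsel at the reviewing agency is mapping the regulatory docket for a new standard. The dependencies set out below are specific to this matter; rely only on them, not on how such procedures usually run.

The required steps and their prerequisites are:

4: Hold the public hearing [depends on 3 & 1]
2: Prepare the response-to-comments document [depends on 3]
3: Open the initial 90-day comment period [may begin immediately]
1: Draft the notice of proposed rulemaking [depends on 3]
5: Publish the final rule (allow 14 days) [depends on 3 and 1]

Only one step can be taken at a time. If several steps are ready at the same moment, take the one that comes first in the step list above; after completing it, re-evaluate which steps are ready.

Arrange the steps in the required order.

3 has no prerequisites → 3 first.
2 and 1 are both available; 2 is listed earlier → 2.
1 needed 3, now all done → 1.
Ready: 4 and 5. 4 is listed earlier → 4.
5 needed 3 and 1, now all done → 5.

3, 2, 1, 4, 5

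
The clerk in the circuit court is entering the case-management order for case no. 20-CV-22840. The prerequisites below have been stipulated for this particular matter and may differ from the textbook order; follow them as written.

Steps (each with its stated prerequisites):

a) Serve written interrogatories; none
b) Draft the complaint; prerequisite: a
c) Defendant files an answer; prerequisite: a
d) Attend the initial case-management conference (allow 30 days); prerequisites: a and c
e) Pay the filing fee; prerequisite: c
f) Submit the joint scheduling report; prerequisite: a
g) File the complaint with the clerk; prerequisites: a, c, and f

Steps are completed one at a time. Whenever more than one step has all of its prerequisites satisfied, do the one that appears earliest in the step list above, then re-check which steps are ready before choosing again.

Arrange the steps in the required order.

Only a has no prerequisites, so it is first.
Ready: b, c and f. b is listed earlier → b.
c and f are both available; c is listed earlier → c.
d and e now also ready, so the ready set is {d, e, f}; d is listed earlier → d.
e and f are both available; e is listed earlier → e.
f needed a, now all done → f.
That leaves g as the only ready step → g.

a b c d e f g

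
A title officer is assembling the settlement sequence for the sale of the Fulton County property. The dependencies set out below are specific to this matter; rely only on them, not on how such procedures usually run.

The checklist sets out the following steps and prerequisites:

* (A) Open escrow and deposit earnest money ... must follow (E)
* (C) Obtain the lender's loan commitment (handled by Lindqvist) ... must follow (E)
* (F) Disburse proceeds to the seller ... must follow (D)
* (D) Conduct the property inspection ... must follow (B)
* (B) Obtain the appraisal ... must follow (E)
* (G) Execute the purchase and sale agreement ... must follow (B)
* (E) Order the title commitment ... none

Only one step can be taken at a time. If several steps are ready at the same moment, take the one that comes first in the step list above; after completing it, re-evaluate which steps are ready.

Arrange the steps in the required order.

(E) → (A) → (C) → (B) → (D) → (F) → (G)

(E) has no prerequisites → (E) first.
(A), (C) and (B) are all available; (A) is listed earlier → (A).
(C) and (B) are both available; (C) is listed earlier → (C).
Next only (B) has its prerequisites met → (B).
Ready: (D) and (G). (D) is listed earlier → (D).
Ready: (F) and (G). (F) is listed earlier → (F).
(G) is the only step now ready → (G).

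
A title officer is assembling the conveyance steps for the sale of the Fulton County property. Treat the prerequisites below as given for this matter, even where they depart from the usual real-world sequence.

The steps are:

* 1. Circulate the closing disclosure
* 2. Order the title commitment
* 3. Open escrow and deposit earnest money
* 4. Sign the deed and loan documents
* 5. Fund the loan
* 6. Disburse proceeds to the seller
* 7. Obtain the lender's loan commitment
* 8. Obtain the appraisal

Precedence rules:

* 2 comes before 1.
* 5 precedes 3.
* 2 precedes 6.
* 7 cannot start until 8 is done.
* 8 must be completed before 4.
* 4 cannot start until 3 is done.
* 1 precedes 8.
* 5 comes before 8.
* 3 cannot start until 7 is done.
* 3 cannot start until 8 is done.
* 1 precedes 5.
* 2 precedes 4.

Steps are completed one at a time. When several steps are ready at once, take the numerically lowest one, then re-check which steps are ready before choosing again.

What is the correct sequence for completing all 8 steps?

2, 1, 5, 6, 8, 7, 3, 4

Only 2 has no prerequisites, so it is first.
1 and 6 are both available; 1 has the earlier label → 1.
5 now also ready, so the ready set is {5, 6}; 5 has the earlier label → 5.
Ready: 6 and 8. 6 has the earlier label → 6.
Next only 8 has its prerequisites met → 8.
7 is the only step now ready → 7.
3 is the only step now ready → 3.
4 needed 2, 3 and 8, now all done → 4.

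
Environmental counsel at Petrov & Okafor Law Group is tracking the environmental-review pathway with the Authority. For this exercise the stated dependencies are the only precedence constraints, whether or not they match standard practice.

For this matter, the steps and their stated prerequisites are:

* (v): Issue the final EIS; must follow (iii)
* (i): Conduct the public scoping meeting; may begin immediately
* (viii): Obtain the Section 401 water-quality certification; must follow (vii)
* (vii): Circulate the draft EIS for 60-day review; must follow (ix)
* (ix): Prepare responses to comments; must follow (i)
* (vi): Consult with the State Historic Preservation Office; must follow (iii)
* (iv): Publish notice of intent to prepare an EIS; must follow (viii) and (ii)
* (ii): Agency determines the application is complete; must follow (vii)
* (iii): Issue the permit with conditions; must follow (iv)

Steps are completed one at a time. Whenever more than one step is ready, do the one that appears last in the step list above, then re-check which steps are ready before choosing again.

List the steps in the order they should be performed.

(i) has no prerequisites → (i) first.
That leaves (ix) as the only ready step → (ix).
Next only (vii) has its prerequisites met → (vii).
Ready: (ii) and (viii). (ii) is listed later → (ii).
(viii) is the only step now ready → (viii).
(iv) needed (ii) and (viii), now all done → (iv).
Next only (iii) has its prerequisites met → (iii).
(vi) and (v) are both available; (vi) is listed later → (vi).
(v) is the only step now ready → (v).

(i) → (ix) → (vii) → (ii) → (viii) → (iv) → (iii) → (vi) → (v)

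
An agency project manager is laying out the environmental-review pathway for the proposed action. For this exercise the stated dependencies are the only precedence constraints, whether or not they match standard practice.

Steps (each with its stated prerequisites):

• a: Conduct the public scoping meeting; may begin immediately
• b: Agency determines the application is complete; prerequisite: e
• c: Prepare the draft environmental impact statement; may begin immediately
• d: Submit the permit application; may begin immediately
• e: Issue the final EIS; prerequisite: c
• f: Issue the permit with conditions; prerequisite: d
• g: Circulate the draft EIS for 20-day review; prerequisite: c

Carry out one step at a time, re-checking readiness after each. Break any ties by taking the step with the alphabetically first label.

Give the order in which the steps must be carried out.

a, c, d, e, b, f, g

a, c and d have no prerequisites; a has the earlier label, so a is first.
c and d are both available; c has the earlier label → c.
d, e and g are all available; d has the earlier label → d.
Now e, f and g have their prerequisites met. e has the earlier label, so e next.
Ready: b, f and g. b has the earlier label → b.
Ready: f and g. f has the earlier label → f.
g is the only step now ready → g.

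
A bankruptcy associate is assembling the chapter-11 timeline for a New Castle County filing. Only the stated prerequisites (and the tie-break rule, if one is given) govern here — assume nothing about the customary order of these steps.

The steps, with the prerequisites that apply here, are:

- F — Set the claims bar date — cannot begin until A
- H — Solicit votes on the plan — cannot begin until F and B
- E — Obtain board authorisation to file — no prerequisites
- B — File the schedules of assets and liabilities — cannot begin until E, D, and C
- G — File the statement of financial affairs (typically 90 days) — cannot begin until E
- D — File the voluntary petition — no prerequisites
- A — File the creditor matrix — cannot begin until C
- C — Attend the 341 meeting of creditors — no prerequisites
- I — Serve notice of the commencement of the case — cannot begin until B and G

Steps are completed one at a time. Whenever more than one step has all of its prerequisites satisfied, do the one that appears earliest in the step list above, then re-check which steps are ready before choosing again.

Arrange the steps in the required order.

Nothing is required for E, D and C. E is listed earlier → E first.
G, D and C are all available; G is listed earlier → G.
Now D and C have their prerequisites met. D is listed earlier, so D next.
Next only C has its prerequisites met → C.
B and A are both available; B is listed earlier → B.
I now also ready, so the ready set is {A, I}; A is listed earlier → A.
F now also ready, so the ready set is {F, I}; F is listed earlier → F.
H now also ready, so the ready set is {H, I}; H is listed earlier → H.
That leaves I as the only ready step → I.

E, G, D, C, B, A, F, H, I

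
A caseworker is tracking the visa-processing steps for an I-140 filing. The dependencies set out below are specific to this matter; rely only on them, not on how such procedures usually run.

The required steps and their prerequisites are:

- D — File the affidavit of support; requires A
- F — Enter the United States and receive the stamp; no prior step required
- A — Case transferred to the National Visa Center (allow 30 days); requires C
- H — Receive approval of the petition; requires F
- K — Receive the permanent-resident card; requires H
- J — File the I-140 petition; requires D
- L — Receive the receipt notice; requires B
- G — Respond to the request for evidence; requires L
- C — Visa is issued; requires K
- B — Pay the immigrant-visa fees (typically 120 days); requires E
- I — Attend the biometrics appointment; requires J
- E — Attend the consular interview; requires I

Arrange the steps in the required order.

F H K C A D J I E B L G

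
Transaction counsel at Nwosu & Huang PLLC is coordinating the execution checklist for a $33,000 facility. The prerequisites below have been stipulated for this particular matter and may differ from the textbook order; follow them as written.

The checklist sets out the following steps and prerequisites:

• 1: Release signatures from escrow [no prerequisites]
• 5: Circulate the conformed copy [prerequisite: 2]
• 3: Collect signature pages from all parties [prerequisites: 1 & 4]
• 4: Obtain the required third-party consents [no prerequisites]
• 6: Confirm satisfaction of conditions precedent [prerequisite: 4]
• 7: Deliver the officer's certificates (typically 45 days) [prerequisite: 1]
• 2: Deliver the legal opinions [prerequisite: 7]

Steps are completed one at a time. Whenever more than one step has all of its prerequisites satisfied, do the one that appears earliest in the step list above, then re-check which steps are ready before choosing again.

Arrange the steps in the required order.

1, 4, 3, 6, 7, 2, 5

Nothing is required for 1 and 4. 1 is listed earlier → 1 first.
Ready: 4 and 7. 4 is listed earlier → 4.
3 and 6 now also ready, so the ready set is {3, 6, 7}; 3 is listed earlier → 3.
6 and 7 are both available; 6 is listed earlier → 6.
7 needed 1, now all done → 7.
Next only 2 has its prerequisites met → 2.
5 is the only step now ready → 5.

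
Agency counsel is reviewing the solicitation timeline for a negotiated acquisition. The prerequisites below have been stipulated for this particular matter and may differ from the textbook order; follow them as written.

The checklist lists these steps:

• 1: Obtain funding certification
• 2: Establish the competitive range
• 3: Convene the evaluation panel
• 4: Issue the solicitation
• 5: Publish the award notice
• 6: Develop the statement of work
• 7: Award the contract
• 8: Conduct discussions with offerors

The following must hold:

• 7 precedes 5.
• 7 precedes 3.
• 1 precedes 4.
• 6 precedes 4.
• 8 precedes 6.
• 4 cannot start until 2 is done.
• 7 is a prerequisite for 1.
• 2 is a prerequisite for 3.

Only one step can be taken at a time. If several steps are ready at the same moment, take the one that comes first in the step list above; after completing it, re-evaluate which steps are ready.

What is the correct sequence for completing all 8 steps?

2, 7, 1, 3, 5, 8, 6, 4

Nothing is required for 2, 7 and 8. 2 is listed earlier → 2 first.
Ready: 7 and 8. 7 is listed earlier → 7.
Now 1, 3, 5 and 8 have their prerequisites met. 1 is listed earlier, so 1 next.
Ready: 3, 5 and 8. 3 is listed earlier → 3.
Ready: 5 and 8. 5 is listed earlier → 5.
Next only 8 has its prerequisites met → 8.
6 needed 8, now all done → 6.
4 needed 1, 2 and 6, now all done → 4.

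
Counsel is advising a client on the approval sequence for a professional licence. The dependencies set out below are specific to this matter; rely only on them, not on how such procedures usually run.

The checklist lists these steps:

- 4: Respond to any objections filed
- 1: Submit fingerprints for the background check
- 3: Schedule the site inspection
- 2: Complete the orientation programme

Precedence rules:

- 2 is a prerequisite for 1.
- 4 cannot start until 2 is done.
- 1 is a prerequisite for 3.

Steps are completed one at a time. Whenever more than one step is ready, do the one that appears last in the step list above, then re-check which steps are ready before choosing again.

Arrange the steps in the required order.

2 1 3 4

Only 2 has no prerequisites, so it is first.
1 and 4 are both available; 1 is listed later → 1.
Ready: 3 and 4. 3 is listed later → 3.
That leaves 4 as the only ready step → 4.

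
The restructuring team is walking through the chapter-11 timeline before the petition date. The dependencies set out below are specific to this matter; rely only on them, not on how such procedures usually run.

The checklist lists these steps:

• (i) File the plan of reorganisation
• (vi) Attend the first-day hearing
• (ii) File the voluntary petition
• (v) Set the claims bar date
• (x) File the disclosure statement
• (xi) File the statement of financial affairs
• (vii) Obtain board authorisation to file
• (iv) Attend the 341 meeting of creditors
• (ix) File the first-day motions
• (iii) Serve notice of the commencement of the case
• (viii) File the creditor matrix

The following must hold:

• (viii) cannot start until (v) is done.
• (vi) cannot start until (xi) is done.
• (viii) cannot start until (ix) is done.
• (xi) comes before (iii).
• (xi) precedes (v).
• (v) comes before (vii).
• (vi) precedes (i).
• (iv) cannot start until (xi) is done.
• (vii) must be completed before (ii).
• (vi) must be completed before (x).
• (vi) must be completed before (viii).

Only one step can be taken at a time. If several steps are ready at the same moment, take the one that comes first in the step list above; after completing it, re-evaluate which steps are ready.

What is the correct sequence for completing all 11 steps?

(xi), (vi), (i), (v), (x), (vii), (ii), (iv), (ix), (iii), (viii)

(xi) and (ix) have no prerequisites; (xi) is listed earlier, so (xi) is first.
Ready: (vi), (v), (iv), (ix) and (iii). (vi) is listed earlier → (vi).
Now (i), (v), (x), (iv), (ix) and (iii) have their prerequisites met. (i) is listed earlier, so (i) next.
Now (v), (x), (iv), (ix) and (iii) have their prerequisites met. (v) is listed earlier, so (v) next.
(vii) now also ready, so the ready set is {(x), (vii), (iv), (ix), (iii)}; (x) is listed earlier → (x).
Now (vii), (iv), (ix) and (iii) have their prerequisites met. (vii) is listed earlier, so (vii) next.
(ii), (iv), (ix) and (iii) are all available; (ii) is listed earlier → (ii).
Ready: (iv), (ix) and (iii). (iv) is listed earlier → (iv).
(ix) and (iii) are both available; (ix) is listed earlier → (ix).
(iii) and (viii) are both available; (iii) is listed earlier → (iii).
(viii) needed (vi), (v) and (ix), now all done → (viii).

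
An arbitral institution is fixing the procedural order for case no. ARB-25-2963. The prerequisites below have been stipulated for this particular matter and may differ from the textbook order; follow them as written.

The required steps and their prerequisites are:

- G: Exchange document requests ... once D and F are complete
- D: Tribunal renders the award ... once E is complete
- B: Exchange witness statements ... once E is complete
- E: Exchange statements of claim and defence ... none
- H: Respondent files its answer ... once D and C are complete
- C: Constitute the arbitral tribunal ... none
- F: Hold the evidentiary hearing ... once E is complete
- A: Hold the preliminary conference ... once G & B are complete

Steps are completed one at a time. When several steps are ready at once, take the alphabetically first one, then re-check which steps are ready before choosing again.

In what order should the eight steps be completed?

C and E have no prerequisites; C has the earlier label, so C is first.
Next only E has its prerequisites met → E.
Now B, D and F have their prerequisites met. B has the earlier label, so B next.
Ready: D and F. D has the earlier label → D.
Now F and H have their prerequisites met. F has the earlier label, so F next.
G now also ready, so the ready set is {G, H}; G has the earlier label → G.
Now A and H have their prerequisites met. A has the earlier label, so A next.
Next only H has its prerequisites met → H.

C, E, B, D, F, G, A, H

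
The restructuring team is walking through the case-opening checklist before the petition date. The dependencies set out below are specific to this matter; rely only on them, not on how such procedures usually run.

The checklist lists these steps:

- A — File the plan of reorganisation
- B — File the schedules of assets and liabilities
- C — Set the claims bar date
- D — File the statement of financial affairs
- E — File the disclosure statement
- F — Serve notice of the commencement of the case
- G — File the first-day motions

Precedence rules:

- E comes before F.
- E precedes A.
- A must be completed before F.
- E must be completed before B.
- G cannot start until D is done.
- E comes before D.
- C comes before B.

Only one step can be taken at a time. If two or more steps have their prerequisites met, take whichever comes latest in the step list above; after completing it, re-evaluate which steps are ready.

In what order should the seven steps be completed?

Nothing is required for E and C. E is listed later → E first.
D and A now also ready, so the ready set is {D, C, A}; D is listed later → D.
Ready: G, C and A. G is listed later → G.
Ready: C and A. C is listed later → C.
B now also ready, so the ready set is {B, A}; B is listed later → B.
A needed E, now all done → A.
That leaves F as the only ready step → F.

E, D, G, C, B, A, F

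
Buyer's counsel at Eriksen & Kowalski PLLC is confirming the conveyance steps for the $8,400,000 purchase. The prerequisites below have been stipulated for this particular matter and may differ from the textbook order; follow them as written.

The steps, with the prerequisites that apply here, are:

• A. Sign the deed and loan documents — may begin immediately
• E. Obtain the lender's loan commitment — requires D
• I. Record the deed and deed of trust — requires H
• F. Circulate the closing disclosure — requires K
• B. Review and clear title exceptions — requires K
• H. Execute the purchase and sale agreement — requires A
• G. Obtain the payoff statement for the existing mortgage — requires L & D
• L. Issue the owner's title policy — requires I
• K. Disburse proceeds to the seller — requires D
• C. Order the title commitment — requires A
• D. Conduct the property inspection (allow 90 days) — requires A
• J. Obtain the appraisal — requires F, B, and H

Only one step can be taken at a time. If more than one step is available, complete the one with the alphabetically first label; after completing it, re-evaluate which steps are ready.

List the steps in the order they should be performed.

A C D E H I K B F J L G

A is the only step with nothing outstanding, so it goes first.
Now C, D and H have their prerequisites met. C has the earlier label, so C next.
Ready: D and H. D has the earlier label → D.
E and K now also ready, so the ready set is {E, H, K}; E has the earlier label → E.
Ready: H and K. H has the earlier label → H.
Ready: I and K. I has the earlier label → I.
Ready: K and L. K has the earlier label → K.
Ready: B, F and L. B has the earlier label → B.
Ready: F and L. F has the earlier label → F.
Now J and L have their prerequisites met. J has the earlier label, so J next.
That leaves L as the only ready step → L.
G is the only step now ready → G.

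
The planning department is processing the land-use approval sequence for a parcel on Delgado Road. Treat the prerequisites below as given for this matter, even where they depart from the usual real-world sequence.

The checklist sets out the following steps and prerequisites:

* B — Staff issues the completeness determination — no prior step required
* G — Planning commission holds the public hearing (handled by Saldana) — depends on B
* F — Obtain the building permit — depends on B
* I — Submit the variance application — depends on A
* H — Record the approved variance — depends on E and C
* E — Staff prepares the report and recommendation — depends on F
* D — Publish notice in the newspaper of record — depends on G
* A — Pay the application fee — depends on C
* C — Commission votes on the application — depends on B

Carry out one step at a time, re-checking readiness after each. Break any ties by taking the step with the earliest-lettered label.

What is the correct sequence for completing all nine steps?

B, C, A, F, E, G, D, H, I

Only B has no prerequisites, so it is first.
Ready: C, F and G. C has the earlier label → C.
A now also ready, so the ready set is {A, F, G}; A has the earlier label → A.
I now also ready, so the ready set is {F, G, I}; F has the earlier label → F.
E now also ready, so the ready set is {E, G, I}; E has the earlier label → E.
H now also ready, so the ready set is {G, H, I}; G has the earlier label → G.
D, H and I are all available; D has the earlier label → D.
Ready: H and I. H has the earlier label → H.
I needed A, now all done → I.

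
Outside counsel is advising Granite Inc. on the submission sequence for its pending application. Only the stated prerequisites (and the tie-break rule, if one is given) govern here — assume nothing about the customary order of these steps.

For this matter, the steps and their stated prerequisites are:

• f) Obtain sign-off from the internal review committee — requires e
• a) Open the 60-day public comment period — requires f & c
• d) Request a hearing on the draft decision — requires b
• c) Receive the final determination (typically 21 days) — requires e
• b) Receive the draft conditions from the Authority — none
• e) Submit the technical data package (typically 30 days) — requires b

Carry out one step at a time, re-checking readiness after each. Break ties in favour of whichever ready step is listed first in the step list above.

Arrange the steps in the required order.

Only b has no prerequisites, so it is first.
Ready: d and e. d is listed earlier → d.
Next only e has its prerequisites met → e.
Now f and c have their prerequisites met. f is listed earlier, so f next.
Next only c has its prerequisites met → c.
Next only a has its prerequisites met → a.

b, d, e, f, c, a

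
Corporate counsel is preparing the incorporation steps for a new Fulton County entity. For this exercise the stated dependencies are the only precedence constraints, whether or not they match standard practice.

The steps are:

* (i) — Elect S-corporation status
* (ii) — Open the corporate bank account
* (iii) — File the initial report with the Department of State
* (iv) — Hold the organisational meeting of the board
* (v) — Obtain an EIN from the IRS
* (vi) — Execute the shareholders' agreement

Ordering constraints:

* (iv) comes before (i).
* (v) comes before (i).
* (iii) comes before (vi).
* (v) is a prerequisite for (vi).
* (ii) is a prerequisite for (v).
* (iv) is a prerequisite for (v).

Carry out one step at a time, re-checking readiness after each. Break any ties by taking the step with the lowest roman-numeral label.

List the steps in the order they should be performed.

Nothing is required for (ii), (iii) and (iv). (ii) has the earlier label → (ii) first.
Ready: (iii) and (iv). (iii) has the earlier label → (iii).
Next only (iv) has its prerequisites met → (iv).
Next only (v) has its prerequisites met → (v).
Now (i) and (vi) have their prerequisites met. (i) has the earlier label, so (i) next.
Next only (vi) has its prerequisites met → (vi).

(ii) → (iii) → (iv) → (v) → (i) → (vi)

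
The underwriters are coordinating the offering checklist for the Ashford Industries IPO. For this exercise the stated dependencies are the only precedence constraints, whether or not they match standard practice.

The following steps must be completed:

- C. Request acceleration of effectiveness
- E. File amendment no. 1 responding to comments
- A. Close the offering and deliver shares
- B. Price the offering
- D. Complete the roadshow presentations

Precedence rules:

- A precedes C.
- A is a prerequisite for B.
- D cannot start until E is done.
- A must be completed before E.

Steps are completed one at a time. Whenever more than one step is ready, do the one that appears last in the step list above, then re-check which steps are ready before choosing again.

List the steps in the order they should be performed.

A is the only step with nothing outstanding, so it goes first.
B, E and C are all available; B is listed later → B.
E and C are both available; E is listed later → E.
Ready: D and C. D is listed later → D.
That leaves C as the only ready step → C.

A B E D C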